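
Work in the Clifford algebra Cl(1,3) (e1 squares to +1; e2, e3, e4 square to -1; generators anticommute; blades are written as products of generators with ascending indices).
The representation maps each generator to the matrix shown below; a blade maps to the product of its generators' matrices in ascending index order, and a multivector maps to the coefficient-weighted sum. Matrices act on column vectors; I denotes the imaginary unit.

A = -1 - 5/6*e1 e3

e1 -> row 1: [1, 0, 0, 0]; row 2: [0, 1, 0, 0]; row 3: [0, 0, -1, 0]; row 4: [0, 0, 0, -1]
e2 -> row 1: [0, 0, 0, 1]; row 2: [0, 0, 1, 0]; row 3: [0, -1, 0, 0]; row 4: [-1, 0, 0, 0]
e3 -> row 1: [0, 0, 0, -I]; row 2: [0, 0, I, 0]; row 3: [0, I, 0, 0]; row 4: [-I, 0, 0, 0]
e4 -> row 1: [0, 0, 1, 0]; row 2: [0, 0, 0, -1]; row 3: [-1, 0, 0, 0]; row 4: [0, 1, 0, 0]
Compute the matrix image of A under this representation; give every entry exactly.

Bivector images (products of the table entries): rho(e1 e3) = rho(e1)rho(e3) = row 1: [0, 0, 0, -I]; row 2: [0, 0, I, 0]; row 3: [0, -I, 0, 0]; row 4: [I, 0, 0, 0].
M = (-1)*1 + (-5/6)*rho(e1 e3), summed entrywise (1 is the identity matrix):
Answer: row 1: [-1, 0, 0, 5*I/6]; row 2: [0, -1, -5*I/6, 0]; row 3: [0, 5*I/6, -1, 0]; row 4: [-5*I/6, 0, 0, -1]


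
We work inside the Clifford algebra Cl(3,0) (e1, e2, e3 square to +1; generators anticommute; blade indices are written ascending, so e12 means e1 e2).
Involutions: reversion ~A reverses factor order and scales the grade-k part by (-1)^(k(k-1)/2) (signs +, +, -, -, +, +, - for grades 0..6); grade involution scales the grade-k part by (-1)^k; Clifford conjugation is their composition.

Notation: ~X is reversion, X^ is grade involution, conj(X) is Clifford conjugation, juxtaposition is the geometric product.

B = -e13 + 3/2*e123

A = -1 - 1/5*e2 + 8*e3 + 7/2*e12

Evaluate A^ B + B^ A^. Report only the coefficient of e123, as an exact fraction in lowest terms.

first term: -8*e1 - 21/4*e3 - 12*e12 + 7/10*e13 + 7/2*e23 - 13/10*e123
second term: 8*e1 + 21/4*e3 + 12*e12 + 13/10*e13 - 7/2*e23 + 17/10*e123
Answer: 2/5


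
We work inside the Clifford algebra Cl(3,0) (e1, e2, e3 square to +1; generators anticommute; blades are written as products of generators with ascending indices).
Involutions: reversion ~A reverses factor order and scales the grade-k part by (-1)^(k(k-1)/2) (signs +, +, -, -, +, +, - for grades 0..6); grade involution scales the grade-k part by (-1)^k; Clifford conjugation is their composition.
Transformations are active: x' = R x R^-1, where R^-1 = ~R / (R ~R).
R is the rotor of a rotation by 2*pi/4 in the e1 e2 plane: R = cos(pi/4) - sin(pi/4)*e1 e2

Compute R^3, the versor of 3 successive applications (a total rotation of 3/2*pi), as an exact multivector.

Because a rotor carries half the rotation angle, composing 3 copies of this e1 e2-plane rotor multiplies the phase: 3*(pi/4) = 3*pi/4, hence R^3 = cos(3*pi/4) - sin(3*pi/4)*e1 e2.
cos(3*pi/4) = -sqrt(2)/2 and sin(3*pi/4) = sqrt(2)/2, so R^3 = -sqrt(2)/2 - sqrt(2)/2*e1 e2. The net rotation is 3/2*pi; the rotor keeps the half-angle phase exactly.
Answer: -sqrt(2)/2 - sqrt(2)/2*e1 e2


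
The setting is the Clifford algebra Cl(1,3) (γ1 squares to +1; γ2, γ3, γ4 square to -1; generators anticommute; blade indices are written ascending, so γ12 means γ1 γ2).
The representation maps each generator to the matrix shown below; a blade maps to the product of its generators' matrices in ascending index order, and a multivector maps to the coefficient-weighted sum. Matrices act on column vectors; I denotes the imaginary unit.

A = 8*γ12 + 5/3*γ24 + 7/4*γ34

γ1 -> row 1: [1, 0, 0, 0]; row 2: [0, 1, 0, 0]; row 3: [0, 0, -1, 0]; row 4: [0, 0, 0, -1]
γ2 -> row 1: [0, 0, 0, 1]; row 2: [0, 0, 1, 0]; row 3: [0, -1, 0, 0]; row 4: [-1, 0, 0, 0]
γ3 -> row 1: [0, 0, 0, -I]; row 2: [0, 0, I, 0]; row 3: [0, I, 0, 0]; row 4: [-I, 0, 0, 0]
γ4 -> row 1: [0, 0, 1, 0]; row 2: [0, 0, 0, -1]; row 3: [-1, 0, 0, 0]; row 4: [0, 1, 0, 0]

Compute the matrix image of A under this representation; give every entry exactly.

Bivector images (products of the table entries): rho(γ12) = rho(γ1)rho(γ2) = row 1: [0, 0, 0, 1]; row 2: [0, 0, 1, 0]; row 3: [0, 1, 0, 0]; row 4: [1, 0, 0, 0]; rho(γ24) = rho(γ2)rho(γ4) = row 1: [0, 1, 0, 0]; row 2: [-1, 0, 0, 0]; row 3: [0, 0, 0, 1]; row 4: [0, 0, -1, 0]; rho(γ34) = rho(γ3)rho(γ4) = row 1: [0, -I, 0, 0]; row 2: [-I, 0, 0, 0]; row 3: [0, 0, 0, -I]; row 4: [0, 0, -I, 0].
M = (8)*rho(γ12) + (5/3)*rho(γ24) + (7/4)*rho(γ34), summed entrywise:
Answer: row 1: [0, 5/3 - 7*I/4, 0, 8]; row 2: [-5/3 - 7*I/4, 0, 8, 0]; row 3: [0, 8, 0, 5/3 - 7*I/4]; row 4: [8, 0, -5/3 - 7*I/4, 0]


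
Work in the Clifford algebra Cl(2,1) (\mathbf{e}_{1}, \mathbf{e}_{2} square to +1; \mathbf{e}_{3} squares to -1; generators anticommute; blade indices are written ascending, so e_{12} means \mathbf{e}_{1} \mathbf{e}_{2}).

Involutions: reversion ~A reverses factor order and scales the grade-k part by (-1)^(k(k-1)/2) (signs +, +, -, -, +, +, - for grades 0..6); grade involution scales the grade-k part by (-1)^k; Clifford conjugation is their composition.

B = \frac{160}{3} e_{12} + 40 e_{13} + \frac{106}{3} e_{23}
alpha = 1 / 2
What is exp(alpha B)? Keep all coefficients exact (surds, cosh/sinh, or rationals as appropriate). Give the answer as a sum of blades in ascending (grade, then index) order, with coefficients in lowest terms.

B^2 term by term: the squares give (\frac{160}{3})^2*(e_{12})^2 + (40)^2*(e_{13})^2 + (\frac{106}{3})^2*(e_{23})^2 = \frac{25600}{9}*(-1) + 1600*(+1) + \frac{11236}{9}*(+1) = 4 (each basis 2-blade squares to minus the product of its generators' squares); cross terms between blades sharing an index anticommute and cancel. So B^2 = 4.
B^2 = 4 — the series telescopes hyperbolically here: l = 2, alpha*l = 1, so exp(alpha B) = cosh(1) + (sinh(1)/2)*B = \cosh{\left(1 \right)} + (\frac{\sinh{\left(1 \right)}}{2})*B.
Answer: \cosh{\left(1 \right)} + \frac{80 \sinh{\left(1 \right)}}{3} e_{12} + 20 \sinh{\left(1 \right)} e_{13} + \frac{53 \sinh{\left(1 \right)}}{3} e_{23}


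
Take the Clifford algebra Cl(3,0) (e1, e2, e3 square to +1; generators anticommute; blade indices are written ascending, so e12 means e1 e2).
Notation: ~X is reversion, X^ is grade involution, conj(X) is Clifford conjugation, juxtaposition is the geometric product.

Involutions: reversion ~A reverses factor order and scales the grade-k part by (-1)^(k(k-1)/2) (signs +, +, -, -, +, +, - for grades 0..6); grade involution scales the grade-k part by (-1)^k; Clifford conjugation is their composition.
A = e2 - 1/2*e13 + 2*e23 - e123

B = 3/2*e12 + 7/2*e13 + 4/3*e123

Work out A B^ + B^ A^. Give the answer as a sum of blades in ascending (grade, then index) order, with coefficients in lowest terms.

first term: 5/12 + 7/6*e1 - 17/6*e2 + 3/2*e3 + 7*e12 - 5/3*e13 - 3/4*e23 - 7/2*e123
second term: 37/12 + 7/6*e1 + 25/6*e2 - 3/2*e3 - 7*e12 + 5/3*e13 + 3/4*e23 + 7/2*e123
Answer: 7/2 + 7/3*e1 + 4/3*e2


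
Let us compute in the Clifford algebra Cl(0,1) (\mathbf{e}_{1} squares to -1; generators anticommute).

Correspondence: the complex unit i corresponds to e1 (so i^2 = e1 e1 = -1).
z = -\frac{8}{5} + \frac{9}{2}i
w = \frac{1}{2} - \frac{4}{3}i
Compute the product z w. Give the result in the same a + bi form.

In blades: z = -\frac{8}{5} + \frac{9}{2} e_{1}, w = \frac{1}{2} - \frac{4}{3} e_{1}.
Distribute z over w term by term (generator squares from the signature, products reordered to ascending indices): (-\frac{8}{5})*w = -\frac{4}{5} + \frac{32}{15} e_{1}; (\frac{9}{2} e_{1})*w = 6 + \frac{9}{4} e_{1}.
Sum: \frac{26}{5} + \frac{263}{60} e_{1}; translating back through the correspondence:
Answer: \frac{26}{5} + \frac{263}{60}i


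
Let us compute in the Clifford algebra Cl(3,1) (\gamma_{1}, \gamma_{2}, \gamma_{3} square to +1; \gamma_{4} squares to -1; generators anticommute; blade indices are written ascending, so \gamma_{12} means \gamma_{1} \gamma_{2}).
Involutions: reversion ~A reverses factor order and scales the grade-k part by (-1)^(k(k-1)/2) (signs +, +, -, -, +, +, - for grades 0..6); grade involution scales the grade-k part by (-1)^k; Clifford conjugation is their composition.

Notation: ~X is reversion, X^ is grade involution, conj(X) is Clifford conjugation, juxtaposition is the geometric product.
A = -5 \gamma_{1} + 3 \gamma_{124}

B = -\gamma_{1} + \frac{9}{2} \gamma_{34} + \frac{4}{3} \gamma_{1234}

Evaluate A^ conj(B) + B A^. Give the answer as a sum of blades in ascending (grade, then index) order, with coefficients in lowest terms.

first term: 5 + 4 \gamma_{3} - 3 \gamma_{24} + \frac{27}{2} \gamma_{123} - \frac{45}{2} \gamma_{134} + \frac{20}{3} \gamma_{234}
second term: -5 - 4 \gamma_{3} + 3 \gamma_{24} + \frac{27}{2} \gamma_{123} + \frac{45}{2} \gamma_{134} - \frac{20}{3} \gamma_{234}
Answer: 27 \gamma_{123}


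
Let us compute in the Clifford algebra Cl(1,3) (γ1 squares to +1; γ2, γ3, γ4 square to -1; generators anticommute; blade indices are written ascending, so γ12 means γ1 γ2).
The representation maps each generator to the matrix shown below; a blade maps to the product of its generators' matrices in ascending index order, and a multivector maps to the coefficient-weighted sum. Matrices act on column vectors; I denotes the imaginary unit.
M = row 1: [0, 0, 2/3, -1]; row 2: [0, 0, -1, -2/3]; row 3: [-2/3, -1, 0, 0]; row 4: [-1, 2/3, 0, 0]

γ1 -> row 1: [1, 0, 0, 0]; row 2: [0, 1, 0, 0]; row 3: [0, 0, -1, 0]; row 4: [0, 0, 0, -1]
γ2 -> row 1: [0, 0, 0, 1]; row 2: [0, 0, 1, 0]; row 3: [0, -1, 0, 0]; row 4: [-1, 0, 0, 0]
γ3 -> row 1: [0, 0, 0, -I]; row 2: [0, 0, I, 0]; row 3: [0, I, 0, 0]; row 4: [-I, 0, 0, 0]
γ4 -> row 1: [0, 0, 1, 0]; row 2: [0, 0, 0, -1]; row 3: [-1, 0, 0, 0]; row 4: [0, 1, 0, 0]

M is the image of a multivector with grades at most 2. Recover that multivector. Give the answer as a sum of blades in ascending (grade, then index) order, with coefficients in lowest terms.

Method: the blade images are trace-orthogonal — tr(rho(e_A) rho(e_B)^-1) = 4 if A = B and 0 otherwise — and rho(e_A)^-1 = (e_A)^2 * rho(e_A) with (e_A)^2 = +1 or -1, so the coefficient of e_A in the preimage is (e_A)^2 * tr(M rho(e_A))/4.
Nonzero projections over blades of grade <= 2: γ4: (γ4)^2 = -1, tr(M rho(γ4)) = -8/3, coefficient 2/3; γ12: (γ12)^2 = +1, tr(M rho(γ12)) = -4, coefficient -1. Every other blade of grade <= 2 projects to 0.
Answer: 2/3*γ4 - γ12


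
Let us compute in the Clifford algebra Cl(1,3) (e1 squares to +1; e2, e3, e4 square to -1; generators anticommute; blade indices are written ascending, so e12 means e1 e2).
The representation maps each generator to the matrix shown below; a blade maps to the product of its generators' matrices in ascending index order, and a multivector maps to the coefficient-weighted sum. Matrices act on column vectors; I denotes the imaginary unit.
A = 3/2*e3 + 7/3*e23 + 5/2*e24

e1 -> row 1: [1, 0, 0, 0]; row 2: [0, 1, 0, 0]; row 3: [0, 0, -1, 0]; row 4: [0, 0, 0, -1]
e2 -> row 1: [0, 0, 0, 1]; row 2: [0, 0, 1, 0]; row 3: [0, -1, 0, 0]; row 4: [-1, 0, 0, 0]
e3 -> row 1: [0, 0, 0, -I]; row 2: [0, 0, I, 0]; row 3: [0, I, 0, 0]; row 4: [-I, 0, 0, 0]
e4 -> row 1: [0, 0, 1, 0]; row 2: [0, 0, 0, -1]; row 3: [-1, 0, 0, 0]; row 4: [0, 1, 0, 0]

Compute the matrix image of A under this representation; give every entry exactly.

Bivector images (products of the table entries): rho(e23) = rho(e2)rho(e3) = row 1: [-I, 0, 0, 0]; row 2: [0, I, 0, 0]; row 3: [0, 0, -I, 0]; row 4: [0, 0, 0, I]; rho(e24) = rho(e2)rho(e4) = row 1: [0, 1, 0, 0]; row 2: [-1, 0, 0, 0]; row 3: [0, 0, 0, 1]; row 4: [0, 0, -1, 0].
M = (3/2)*rho(e3) + (7/3)*rho(e23) + (5/2)*rho(e24), summed entrywise:
Answer: row 1: [-7*I/3, 5/2, 0, -3*I/2]; row 2: [-5/2, 7*I/3, 3*I/2, 0]; row 3: [0, 3*I/2, -7*I/3, 5/2]; row 4: [-3*I/2, 0, -5/2, 7*I/3]


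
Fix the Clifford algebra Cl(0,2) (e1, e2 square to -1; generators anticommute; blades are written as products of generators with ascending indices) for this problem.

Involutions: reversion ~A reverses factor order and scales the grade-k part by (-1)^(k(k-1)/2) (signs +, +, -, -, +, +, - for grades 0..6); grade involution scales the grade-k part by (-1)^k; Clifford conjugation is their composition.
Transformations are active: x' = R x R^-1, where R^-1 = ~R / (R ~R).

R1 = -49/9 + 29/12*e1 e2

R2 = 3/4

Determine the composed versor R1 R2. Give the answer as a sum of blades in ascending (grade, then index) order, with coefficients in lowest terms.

Distribute over the terms of R2 (each basis-blade product reordered to ascending indices, repeated generators contracted through their squares):
R1 (3/4) = -49/12 + 29/16*e1 e2
Answer: -49/12 + 29/16*e1 e2


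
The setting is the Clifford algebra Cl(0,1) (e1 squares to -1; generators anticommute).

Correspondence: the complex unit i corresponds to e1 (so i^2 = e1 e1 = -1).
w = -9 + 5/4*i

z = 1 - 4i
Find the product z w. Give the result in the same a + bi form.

In blades: z = 1 - 4*e1, w = -9 + 5/4*e1.
Distribute z over w term by term (generator squares from the signature, products reordered to ascending indices): (1)*w = -9 + 5/4*e1; (-4*e1)*w = 5 + 36*e1.
Sum: -4 + 149/4*e1; translating back through the correspondence:
Answer: -4 + 149/4*i


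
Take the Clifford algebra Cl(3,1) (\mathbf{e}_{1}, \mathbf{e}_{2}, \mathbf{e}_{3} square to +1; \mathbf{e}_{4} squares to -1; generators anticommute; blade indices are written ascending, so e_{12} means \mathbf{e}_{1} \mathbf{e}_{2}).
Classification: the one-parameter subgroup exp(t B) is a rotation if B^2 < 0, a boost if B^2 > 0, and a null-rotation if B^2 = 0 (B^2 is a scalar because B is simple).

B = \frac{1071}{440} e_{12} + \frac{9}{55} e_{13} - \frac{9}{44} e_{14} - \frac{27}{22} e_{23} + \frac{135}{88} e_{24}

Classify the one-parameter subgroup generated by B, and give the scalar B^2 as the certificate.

B^2 term by term: the squares give (\frac{1071}{440})^2*(e_{12})^2 + (\frac{9}{55})^2*(e_{13})^2 + (-\frac{9}{44})^2*(e_{14})^2 + (-\frac{27}{22})^2*(e_{23})^2 + (\frac{135}{88})^2*(e_{24})^2 = \frac{1147041}{193600}*(-1) + \frac{81}{3025}*(-1) + \frac{81}{1936}*(+1) + \frac{729}{484}*(-1) + \frac{18225}{7744}*(+1) = -\frac{81}{16} (each basis 2-blade squares to minus the product of its generators' squares); cross terms between blades sharing an index anticommute and cancel; the commuting (index-disjoint) pairs give grade-4 terms 2*c*c'*(blade product), which cancel blade by blade — e_{1234}: -\frac{243}{484} + \frac{243}{484} = 0 — confirming B is simple. So B^2 = -\frac{81}{16}.
Answer: rotation, certificate B^2 = -\frac{81}{16}. The invariant at work: B^2 = -\frac{81}{16} is unchanged by conjugation, hence its sign classifies the subgroup whatever basis B is written in.


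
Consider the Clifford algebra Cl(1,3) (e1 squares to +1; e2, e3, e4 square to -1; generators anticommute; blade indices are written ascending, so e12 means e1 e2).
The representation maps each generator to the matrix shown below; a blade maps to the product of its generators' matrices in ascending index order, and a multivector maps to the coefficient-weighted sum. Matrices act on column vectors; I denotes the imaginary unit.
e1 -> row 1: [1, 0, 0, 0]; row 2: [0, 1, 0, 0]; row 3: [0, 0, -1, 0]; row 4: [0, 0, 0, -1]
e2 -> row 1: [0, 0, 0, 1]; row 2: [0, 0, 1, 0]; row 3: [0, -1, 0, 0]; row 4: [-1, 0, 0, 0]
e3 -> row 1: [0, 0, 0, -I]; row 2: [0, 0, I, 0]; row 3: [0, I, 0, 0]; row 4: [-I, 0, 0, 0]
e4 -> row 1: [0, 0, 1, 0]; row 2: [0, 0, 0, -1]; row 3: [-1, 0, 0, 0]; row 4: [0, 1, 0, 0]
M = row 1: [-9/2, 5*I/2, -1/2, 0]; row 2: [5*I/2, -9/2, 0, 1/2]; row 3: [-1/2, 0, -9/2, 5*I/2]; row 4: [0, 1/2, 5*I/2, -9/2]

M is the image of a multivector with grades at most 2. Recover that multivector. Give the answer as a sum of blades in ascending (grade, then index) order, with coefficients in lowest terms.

Method: the blade images are trace-orthogonal — tr(rho(e_A) rho(e_B)^-1) = 4 if A = B and 0 otherwise — and rho(e_A)^-1 = (e_A)^2 * rho(e_A) with (e_A)^2 = +1 or -1, so the coefficient of e_A in the preimage is (e_A)^2 * tr(M rho(e_A))/4.
Nonzero projections over blades of grade <= 2: 1: (1)^2 = +1, tr(M 1) = -18, coefficient -9/2; e14: (e14)^2 = +1, tr(M rho(e14)) = -2, coefficient -1/2; e34: (e34)^2 = -1, tr(M rho(e34)) = 10, coefficient -5/2. Every other blade of grade <= 2 projects to 0.
Answer: -9/2 - 1/2*e14 - 5/2*e34


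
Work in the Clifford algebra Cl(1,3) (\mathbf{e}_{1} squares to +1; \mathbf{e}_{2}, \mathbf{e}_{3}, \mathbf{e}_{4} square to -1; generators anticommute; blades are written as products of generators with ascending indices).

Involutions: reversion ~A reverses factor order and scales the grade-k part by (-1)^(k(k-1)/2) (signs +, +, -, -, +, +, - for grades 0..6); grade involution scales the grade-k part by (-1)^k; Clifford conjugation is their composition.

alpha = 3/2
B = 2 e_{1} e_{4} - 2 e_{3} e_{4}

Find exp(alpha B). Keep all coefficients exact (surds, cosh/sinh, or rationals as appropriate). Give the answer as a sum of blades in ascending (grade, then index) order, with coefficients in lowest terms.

B^2 term by term: the squares give (2)^2*(e_{1} e_{4})^2 + (-2)^2*(e_{3} e_{4})^2 = 4*(+1) + 4*(-1) = 0 (each basis 2-blade squares to minus the product of its generators' squares); cross terms between blades sharing an index anticommute and cancel. So B^2 = 0.
B^2 = 0, and the exponential is exactly linear here: exp(alpha B) = 1 + alpha B (parabolic case).
Answer: 1 + 3 e_{1} e_{4} - 3 e_{3} e_{4}


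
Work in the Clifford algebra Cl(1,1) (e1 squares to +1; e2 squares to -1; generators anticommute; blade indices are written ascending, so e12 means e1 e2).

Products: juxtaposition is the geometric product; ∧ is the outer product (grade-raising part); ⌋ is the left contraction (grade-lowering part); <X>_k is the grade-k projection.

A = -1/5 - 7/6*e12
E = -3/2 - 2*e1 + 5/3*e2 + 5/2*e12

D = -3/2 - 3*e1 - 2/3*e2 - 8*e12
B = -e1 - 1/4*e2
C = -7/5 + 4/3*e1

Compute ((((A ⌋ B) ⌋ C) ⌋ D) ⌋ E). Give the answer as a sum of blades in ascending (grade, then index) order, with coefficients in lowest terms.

step 1: 1/5*e1 + 1/20*e2
step 2: 4/15
step 3: -2/5 - 4/5*e1 - 8/45*e2 - 32/15*e12
step 4: -383/135 + 16/45*e1 - 8/3*e2 - e12
Answer: -383/135 + 16/45*e1 - 8/3*e2 - e12


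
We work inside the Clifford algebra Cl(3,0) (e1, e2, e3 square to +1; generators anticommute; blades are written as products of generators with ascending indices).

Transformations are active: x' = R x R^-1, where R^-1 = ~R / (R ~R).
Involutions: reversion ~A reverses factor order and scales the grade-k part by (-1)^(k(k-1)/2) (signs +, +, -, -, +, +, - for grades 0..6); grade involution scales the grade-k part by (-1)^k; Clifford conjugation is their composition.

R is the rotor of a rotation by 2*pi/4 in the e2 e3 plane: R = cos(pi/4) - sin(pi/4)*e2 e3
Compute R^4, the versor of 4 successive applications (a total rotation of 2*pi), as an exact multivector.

The rotor phase is half the rotation angle and phases add under composition, so 4 steps in the e2 e3 plane accumulate phase 4*(pi/4) = pi: R^4 = cos(pi) - sin(pi)*e2 e3.
cos(pi) = -1 and sin(pi) = 0, so R^4 = -1. The total rotation 2*pi is 1 full turn, so every vector returns to itself, yet the rotor is -1, on the OTHER sheet of the double cover (an odd number of 2*pi turns).
Answer: -1


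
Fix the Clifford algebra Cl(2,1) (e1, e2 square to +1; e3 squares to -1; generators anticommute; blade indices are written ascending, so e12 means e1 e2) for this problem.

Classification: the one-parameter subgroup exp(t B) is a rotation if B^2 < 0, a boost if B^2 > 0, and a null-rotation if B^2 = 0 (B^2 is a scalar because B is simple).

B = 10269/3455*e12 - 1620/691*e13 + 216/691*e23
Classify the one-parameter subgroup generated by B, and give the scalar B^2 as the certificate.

B^2 term by term: the squares give (10269/3455)^2*(e12)^2 + (-1620/691)^2*(e13)^2 + (216/691)^2*(e23)^2 = 105452361/11937025*(-1) + 2624400/477481*(+1) + 46656/477481*(+1) = -81/25 (each basis 2-blade squares to minus the product of its generators' squares); cross terms between blades sharing an index anticommute and cancel. So B^2 = -81/25.
Answer: rotation, certificate B^2 = -81/25. Key observation: B^2 = -81/25 is a conjugation invariant, so its sign decides the class regardless of the surface form of B.


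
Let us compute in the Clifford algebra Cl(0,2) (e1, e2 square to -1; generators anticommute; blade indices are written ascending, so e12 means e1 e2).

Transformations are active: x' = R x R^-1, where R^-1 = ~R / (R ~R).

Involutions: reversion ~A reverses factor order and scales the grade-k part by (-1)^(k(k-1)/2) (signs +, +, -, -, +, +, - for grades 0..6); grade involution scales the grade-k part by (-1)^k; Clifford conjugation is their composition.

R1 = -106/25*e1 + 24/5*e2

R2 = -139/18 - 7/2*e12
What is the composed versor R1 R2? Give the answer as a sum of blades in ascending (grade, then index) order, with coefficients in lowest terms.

Distribute over the terms of R1 (each basis-blade product reordered to ascending indices, repeated generators contracted through their squares):
(-106/25*e1) R2 = 7367/225*e1 - 371/25*e2
(24/5*e2) R2 = -84/5*e1 - 556/15*e2
Summing the partial products and collecting blades:
Answer: 3587/225*e1 - 3893/75*e2


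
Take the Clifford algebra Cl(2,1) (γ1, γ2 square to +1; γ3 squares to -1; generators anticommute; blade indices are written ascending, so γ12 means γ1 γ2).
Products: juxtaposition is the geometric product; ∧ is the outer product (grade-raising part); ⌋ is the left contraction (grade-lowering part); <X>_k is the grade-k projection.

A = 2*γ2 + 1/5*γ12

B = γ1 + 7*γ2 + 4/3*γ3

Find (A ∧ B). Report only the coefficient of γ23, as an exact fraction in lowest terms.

step 1: -2*γ12 + 8/3*γ23 + 4/15*γ123
Answer: 8/3


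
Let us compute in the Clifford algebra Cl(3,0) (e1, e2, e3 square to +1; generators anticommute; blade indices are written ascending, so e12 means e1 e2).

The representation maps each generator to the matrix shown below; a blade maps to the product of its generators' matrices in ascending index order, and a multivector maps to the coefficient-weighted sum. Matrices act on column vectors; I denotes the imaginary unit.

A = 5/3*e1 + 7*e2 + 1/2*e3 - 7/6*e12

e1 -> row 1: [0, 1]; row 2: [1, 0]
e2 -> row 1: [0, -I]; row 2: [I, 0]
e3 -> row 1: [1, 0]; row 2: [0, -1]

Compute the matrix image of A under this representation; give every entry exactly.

Bivector images (products of the table entries): rho(e12) = rho(e1)rho(e2) = row 1: [I, 0]; row 2: [0, -I].
M = (5/3)*rho(e1) + (7)*rho(e2) + (1/2)*rho(e3) + (-7/6)*rho(e12), summed entrywise:
Answer: row 1: [1/2 - 7*I/6, 5/3 - 7*I]; row 2: [5/3 + 7*I, -1/2 + 7*I/6]


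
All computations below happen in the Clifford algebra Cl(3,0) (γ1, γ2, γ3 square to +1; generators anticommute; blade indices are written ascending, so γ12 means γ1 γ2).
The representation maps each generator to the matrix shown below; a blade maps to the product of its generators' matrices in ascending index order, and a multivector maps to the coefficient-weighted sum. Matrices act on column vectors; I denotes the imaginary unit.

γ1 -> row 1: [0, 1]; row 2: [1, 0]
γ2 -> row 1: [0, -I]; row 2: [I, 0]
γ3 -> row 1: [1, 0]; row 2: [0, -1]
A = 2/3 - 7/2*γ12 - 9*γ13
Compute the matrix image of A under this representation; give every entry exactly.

Bivector images (products of the table entries): rho(γ12) = rho(γ1)rho(γ2) = row 1: [I, 0]; row 2: [0, -I]; rho(γ13) = rho(γ1)rho(γ3) = row 1: [0, -1]; row 2: [1, 0].
M = (2/3)*1 + (-7/2)*rho(γ12) + (-9)*rho(γ13), summed entrywise (1 is the identity matrix):
Answer: row 1: [2/3 - 7*I/2, 9]; row 2: [-9, 2/3 + 7*I/2]


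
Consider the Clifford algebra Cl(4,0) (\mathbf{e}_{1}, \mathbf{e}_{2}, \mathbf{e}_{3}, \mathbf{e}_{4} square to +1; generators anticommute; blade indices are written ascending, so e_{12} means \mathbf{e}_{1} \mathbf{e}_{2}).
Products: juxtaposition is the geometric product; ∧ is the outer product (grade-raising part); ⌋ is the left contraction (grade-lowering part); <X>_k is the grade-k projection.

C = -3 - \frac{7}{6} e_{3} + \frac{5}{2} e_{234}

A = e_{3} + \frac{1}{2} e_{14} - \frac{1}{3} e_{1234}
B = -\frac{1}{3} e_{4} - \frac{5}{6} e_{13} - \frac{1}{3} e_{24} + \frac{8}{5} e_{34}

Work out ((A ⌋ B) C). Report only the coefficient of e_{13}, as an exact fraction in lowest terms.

step 1: \frac{5}{6} e_{1} + \frac{8}{5} e_{4}
step 2: -\frac{5}{2} e_{1} - \frac{24}{5} e_{4} - \frac{35}{36} e_{13} + 4 e_{23} + \frac{28}{15} e_{34} + \frac{25}{12} e_{1234}
Answer: -\frac{35}{36}


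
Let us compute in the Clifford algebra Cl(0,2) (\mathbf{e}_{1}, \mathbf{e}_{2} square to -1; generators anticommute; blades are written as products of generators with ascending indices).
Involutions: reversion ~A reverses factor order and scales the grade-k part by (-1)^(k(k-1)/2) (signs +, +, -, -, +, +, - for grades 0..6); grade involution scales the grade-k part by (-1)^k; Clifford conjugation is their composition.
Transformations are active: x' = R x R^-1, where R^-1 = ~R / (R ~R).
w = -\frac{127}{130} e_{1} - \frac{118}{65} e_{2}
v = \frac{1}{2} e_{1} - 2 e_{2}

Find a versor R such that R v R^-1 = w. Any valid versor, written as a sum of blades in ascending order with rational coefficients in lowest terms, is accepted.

Sketch: the shared square -\frac{17}{4} makes R = v + w = -\frac{31}{65} e_{1} - \frac{248}{65} e_{2} the natural versor; its sandwich fixes that direction, negates (v - w)/2, and sends v to w.
Answer: -\frac{31}{65} e_{1} - \frac{248}{65} e_{2}


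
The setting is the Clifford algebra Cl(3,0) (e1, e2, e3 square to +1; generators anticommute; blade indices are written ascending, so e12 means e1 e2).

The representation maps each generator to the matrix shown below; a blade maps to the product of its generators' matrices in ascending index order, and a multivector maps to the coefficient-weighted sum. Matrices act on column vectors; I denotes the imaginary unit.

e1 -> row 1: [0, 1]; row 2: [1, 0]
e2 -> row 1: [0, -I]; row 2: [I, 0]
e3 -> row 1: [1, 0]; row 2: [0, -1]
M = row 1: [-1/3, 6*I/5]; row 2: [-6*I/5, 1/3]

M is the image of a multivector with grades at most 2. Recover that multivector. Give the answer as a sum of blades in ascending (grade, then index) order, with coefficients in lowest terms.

Method: 1, rho(e1), rho(e2), rho(e3) form a trace-orthogonal basis of the 2x2 complex matrices (tr(X Y) = 2 if X = Y, else 0), so M = m0*1 + m1*rho(e1) + m2*rho(e2) + m3*rho(e3) with m0 = tr(M)/2 = 0, m1 = tr(M rho(e1))/2 = 0, m2 = tr(M rho(e2))/2 = -6/5, m3 = tr(M rho(e3))/2 = -1/3.
Multiplying table entries, the bivector images are rho(e12) = I*rho(e3), rho(e13) = -I*rho(e2), rho(e23) = I*rho(e1); with real blade coefficients the real parts of m0..m3 are the coefficients of 1, e1, e2, e3 and the imaginary parts give the bivectors (e23: Im m1, e13: -Im m2, e12: Im m3).
Answer: -6/5*e2 - 1/3*e3


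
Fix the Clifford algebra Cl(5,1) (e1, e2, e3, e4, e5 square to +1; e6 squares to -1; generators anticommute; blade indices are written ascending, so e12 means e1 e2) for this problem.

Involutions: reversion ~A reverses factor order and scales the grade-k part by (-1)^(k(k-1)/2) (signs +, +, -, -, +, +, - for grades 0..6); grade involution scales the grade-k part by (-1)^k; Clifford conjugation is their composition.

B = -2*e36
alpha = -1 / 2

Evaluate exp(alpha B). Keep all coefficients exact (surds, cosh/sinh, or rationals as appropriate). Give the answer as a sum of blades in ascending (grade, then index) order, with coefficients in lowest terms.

B^2 = (-2)^2*(e36)^2 = 4*(+1) = 4 (a basis 2-blade squares to minus the product of its generators' squares).
B^2 = 4 — hyperbolic case — the even/odd split gives cosh and sinh: l = 2, alpha*l = -1, so exp(alpha B) = cosh(-1) + (sinh(-1)/2)*B = cosh(1) + (-sinh(1)/2)*B.
Answer: cosh(1) + sinh(1)*e36


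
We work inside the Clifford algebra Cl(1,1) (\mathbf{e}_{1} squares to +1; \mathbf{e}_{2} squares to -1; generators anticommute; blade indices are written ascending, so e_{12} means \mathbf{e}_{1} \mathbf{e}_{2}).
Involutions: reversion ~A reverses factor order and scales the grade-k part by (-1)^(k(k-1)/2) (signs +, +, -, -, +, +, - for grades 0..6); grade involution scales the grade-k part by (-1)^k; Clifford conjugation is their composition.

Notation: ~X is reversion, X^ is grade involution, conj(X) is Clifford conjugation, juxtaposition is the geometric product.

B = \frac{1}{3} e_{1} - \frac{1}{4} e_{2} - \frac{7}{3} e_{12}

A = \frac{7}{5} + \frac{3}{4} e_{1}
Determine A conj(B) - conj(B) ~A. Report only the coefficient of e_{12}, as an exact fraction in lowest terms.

first term: -\frac{1}{4} - \frac{7}{15} e_{1} + \frac{21}{10} e_{2} + \frac{829}{240} e_{12}
second term: -\frac{1}{4} - \frac{7}{15} e_{1} - \frac{7}{5} e_{2} + \frac{739}{240} e_{12}
Answer: \frac{3}{8}


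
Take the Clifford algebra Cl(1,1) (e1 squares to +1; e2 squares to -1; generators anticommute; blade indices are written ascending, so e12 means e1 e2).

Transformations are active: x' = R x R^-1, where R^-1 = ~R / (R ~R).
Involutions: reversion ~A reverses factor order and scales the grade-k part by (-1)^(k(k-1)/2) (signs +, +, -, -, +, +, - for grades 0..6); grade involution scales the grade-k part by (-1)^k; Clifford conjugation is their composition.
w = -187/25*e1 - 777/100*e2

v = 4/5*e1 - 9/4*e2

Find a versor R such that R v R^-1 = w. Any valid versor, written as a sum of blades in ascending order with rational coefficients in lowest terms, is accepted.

Reasoning: v^2 = w^2 = -1769/400 since conjugation preserves the quadratic form; R = v + w = -167/25*e1 - 501/50*e2 is then valid when invertible, keeping its own part and reversing (v - w)/2.
Answer: -167/25*e1 - 501/50*e2


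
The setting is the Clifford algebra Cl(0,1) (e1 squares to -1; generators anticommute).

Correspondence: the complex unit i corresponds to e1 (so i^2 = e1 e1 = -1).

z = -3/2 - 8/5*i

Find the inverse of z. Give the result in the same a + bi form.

In blades: z = -3/2 - 8/5*e1.
With qbar = -3/2 + 8/5*e1 (scalar fixed, mapped units negated), z qbar = 481/100 (the sum of squared coefficients), so z^-1 = qbar / (481/100) = -150/481 + 160/481*e1; translating back:
Answer: -150/481 + 160/481*i


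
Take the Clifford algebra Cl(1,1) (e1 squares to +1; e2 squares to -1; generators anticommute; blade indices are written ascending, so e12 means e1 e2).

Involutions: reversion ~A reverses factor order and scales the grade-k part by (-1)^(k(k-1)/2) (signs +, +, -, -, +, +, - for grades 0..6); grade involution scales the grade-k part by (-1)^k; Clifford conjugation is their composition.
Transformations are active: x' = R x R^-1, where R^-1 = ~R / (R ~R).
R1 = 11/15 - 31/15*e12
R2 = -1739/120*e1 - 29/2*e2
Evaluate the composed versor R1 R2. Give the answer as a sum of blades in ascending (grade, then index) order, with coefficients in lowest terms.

Distribute over the terms of R1 (each basis-blade product reordered to ascending indices, repeated generators contracted through their squares):
(11/15) R2 = -19129/1800*e1 - 319/30*e2
(-31/15*e12) R2 = -899/30*e1 - 53909/1800*e2
Summing the partial products and collecting blades:
Answer: -73069/1800*e1 - 73049/1800*e2


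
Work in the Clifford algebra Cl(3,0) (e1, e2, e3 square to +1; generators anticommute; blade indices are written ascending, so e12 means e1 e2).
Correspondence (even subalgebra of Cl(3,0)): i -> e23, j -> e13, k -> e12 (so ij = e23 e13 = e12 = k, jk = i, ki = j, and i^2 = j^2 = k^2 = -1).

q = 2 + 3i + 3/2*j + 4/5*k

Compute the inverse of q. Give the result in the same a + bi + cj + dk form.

In blades: q = 2 + 4/5*e12 + 3/2*e13 + 3*e23.
With qbar = 2 - 4/5*e12 - 3/2*e13 - 3*e23 (scalar fixed, mapped units negated), q qbar = 1589/100 (the sum of squared coefficients), so q^-1 = qbar / (1589/100) = 200/1589 - 80/1589*e12 - 150/1589*e13 - 300/1589*e23; translating back:
Answer: 200/1589 - 300/1589*i - 150/1589*j - 80/1589*k


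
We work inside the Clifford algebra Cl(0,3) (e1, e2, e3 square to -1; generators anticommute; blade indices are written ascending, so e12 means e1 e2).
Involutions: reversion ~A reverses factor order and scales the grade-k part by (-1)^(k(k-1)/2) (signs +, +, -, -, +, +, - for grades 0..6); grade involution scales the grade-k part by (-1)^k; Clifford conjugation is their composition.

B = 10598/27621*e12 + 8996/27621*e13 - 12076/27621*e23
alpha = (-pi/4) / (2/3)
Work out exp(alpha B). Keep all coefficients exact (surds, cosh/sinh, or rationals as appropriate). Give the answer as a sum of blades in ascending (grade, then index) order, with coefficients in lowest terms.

B^2 term by term: the squares give (10598/27621)^2*(e12)^2 + (8996/27621)^2*(e13)^2 + (-12076/27621)^2*(e23)^2 = 112317604/762919641*(-1) + 80928016/762919641*(-1) + 145829776/762919641*(-1) = -4/9 (each basis 2-blade squares to minus the product of its generators' squares); cross terms between blades sharing an index anticommute and cancel. So B^2 = -4/9.
B^2 = -4/9 — the negative square puts this in the circular regime; l = 2/3, alpha*l = -pi/4, so exp(alpha B) = cos(-pi/4) + (sin(-pi/4)/(2/3))*B = sqrt(2)/2 + (-3*sqrt(2)/4)*B.
Answer: sqrt(2)/2 - 5299*sqrt(2)/18414*e12 - 2249*sqrt(2)/9207*e13 + 3019*sqrt(2)/9207*e23


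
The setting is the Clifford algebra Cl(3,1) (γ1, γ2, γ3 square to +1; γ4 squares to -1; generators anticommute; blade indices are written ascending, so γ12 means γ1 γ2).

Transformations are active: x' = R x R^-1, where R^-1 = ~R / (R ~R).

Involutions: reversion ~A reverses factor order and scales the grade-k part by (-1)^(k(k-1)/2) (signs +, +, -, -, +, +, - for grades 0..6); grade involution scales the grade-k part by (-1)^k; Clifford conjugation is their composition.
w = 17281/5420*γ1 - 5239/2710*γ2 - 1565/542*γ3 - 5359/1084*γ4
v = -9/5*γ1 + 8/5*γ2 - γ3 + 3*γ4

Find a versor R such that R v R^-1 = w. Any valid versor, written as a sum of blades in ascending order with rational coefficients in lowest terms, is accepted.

Take R = v + w = 1505/1084*γ1 - 903/2710*γ2 - 2107/542*γ3 - 2107/1084*γ4. Because q(v) = q(w) = -11/5, conjugation by R sends v exactly to w.
Answer: 1505/1084*γ1 - 903/2710*γ2 - 2107/542*γ3 - 2107/1084*γ4


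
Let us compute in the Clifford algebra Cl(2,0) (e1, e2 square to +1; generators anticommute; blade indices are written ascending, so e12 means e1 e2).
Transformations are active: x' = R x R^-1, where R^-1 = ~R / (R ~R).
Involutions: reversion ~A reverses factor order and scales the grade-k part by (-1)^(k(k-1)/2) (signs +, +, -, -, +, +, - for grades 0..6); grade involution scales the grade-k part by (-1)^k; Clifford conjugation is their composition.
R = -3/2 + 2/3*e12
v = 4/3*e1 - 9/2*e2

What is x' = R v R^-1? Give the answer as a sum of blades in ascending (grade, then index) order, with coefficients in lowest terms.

~R = -3/2 - 2/3*e12, and R ~R = 97/36, so R^-1 = ~R / (97/36).
R v = -5*e1 + 211/36*e2
Answer: 1232/291*e1 - 393/194*e2


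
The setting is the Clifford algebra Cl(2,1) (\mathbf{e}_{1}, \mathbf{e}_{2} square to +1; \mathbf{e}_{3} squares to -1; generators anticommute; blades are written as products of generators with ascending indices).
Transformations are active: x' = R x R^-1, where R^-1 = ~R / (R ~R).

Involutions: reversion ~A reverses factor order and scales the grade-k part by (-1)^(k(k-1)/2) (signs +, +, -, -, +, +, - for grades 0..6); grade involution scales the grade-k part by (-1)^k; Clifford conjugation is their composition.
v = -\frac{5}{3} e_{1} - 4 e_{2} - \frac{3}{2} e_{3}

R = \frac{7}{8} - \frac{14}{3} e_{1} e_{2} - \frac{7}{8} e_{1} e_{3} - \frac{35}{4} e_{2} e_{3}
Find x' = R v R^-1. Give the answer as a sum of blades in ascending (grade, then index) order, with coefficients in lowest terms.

~R = \frac{7}{8} + \frac{14}{3} e_{1} e_{2} + \frac{7}{8} e_{1} e_{3} + \frac{35}{4} e_{2} e_{3}, and R ~R = -\frac{7889}{144}, so R^-1 = ~R / (-\frac{7889}{144}).
R v = \frac{763}{48} e_{1} - \frac{1757}{72} e_{2} - \frac{1813}{48} e_{3} + \frac{217}{12} e_{1} e_{2} e_{3}
Answer: -\frac{8921}{1932} e_{1} + \frac{75}{14} e_{2} + \frac{3727}{644} e_{3}


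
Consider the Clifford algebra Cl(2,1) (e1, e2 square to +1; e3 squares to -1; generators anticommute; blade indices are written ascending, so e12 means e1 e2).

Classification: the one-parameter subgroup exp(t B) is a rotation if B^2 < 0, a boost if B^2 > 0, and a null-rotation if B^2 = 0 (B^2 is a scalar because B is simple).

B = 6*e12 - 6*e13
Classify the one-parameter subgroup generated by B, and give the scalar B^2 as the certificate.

B^2 term by term: the squares give (6)^2*(e12)^2 + (-6)^2*(e13)^2 = 36*(-1) + 36*(+1) = 0 (each basis 2-blade squares to minus the product of its generators' squares); cross terms between blades sharing an index anticommute and cancel. So B^2 = 0.
Answer: null-rotation, certificate B^2 = 0. Check the certificate: B^2 = 0, and that sign is decisive whatever form B takes.


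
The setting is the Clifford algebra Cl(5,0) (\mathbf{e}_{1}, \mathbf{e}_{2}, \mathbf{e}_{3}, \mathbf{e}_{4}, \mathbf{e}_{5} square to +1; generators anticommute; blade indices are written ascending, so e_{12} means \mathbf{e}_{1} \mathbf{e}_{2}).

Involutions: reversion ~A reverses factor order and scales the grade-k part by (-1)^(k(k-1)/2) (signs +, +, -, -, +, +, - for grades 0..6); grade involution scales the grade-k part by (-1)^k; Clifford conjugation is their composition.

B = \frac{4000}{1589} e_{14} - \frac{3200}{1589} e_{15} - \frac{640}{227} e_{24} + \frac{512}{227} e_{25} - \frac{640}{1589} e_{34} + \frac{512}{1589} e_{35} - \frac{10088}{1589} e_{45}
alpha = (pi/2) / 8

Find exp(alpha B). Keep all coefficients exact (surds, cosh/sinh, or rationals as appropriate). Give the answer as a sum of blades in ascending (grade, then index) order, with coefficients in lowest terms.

B^2 term by term: the squares give (\frac{4000}{1589})^2*(e_{14})^2 + (-\frac{3200}{1589})^2*(e_{15})^2 + (-\frac{640}{227})^2*(e_{24})^2 + (\frac{512}{227})^2*(e_{25})^2 + (-\frac{640}{1589})^2*(e_{34})^2 + (\frac{512}{1589})^2*(e_{35})^2 + (-\frac{10088}{1589})^2*(e_{45})^2 = \frac{16000000}{2524921}*(-1) + \frac{10240000}{2524921}*(-1) + \frac{409600}{51529}*(-1) + \frac{262144}{51529}*(-1) + \frac{409600}{2524921}*(-1) + \frac{262144}{2524921}*(-1) + \frac{101767744}{2524921}*(-1) = -64 (each basis 2-blade squares to minus the product of its generators' squares); cross terms between blades sharing an index anticommute and cancel; the commuting (index-disjoint) pairs give grade-4 terms 2*c*c'*(blade product), which cancel blade by blade — e_{1245}: -\frac{4096000}{360703} + \frac{4096000}{360703} = 0; e_{1345}: -\frac{4096000}{2524921} + \frac{4096000}{2524921} = 0; e_{2345}: \frac{655360}{360703} - \frac{655360}{360703} = 0 — confirming B is simple. So B^2 = -64.
B^2 = -64 — B^2 < 0, so the exponential closes trigonometrically: l = 8, alpha*l = \frac{\pi}{2}, so exp(alpha B) = cos(\frac{\pi}{2}) + (sin(\frac{\pi}{2})/8)*B = 0 + (\frac{1}{8})*B.
Answer: \frac{500}{1589} e_{14} - \frac{400}{1589} e_{15} - \frac{80}{227} e_{24} + \frac{64}{227} e_{25} - \frac{80}{1589} e_{34} + \frac{64}{1589} e_{35} - \frac{1261}{1589} e_{45}


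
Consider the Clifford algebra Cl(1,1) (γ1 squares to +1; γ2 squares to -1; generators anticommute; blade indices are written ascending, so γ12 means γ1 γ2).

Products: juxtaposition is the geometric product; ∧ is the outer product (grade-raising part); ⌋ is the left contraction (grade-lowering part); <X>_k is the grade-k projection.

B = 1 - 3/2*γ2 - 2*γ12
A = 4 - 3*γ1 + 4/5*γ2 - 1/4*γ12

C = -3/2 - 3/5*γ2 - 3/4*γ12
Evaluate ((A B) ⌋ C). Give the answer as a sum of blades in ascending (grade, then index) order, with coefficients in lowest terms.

step 1: 57/10 - 199/40*γ1 + 4/5*γ2 - 15/4*γ12
step 2: -2103/400 - 3/5*γ1 + 249/800*γ2 - 171/40*γ12
Answer: -2103/400 - 3/5*γ1 + 249/800*γ2 - 171/40*γ12


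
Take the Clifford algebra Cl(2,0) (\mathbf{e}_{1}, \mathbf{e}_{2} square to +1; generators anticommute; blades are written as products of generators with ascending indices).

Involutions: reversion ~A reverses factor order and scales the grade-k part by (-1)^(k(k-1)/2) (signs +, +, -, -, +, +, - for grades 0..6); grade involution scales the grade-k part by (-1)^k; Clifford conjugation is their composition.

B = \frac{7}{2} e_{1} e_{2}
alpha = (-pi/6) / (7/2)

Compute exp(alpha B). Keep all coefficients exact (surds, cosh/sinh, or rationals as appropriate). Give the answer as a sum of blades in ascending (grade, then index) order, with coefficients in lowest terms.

B^2 = (\frac{7}{2})^2*(e_{1} e_{2})^2 = \frac{49}{4}*(-1) = -\frac{49}{4} (a basis 2-blade squares to minus the product of its generators' squares).
B^2 = -\frac{49}{4} — since the square is negative, the closed form is circular: l = \frac{7}{2}, alpha*l = - \frac{\pi}{6}, so exp(alpha B) = cos(- \frac{\pi}{6}) + (sin(- \frac{\pi}{6})/(\frac{7}{2}))*B = \frac{\sqrt{3}}{2} + (- \frac{1}{7})*B.
Answer: \frac{\sqrt{3}}{2} - \frac{1}{2} e_{1} e_{2}
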